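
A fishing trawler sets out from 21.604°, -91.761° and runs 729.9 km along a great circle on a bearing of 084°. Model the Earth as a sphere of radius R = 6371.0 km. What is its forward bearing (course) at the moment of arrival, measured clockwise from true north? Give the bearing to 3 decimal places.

final bearing 86.629°

Central angle δ = d/R = 0.114566 rad.
Start latitude φ₁ = 0.377061 rad; initial bearing θ = 1.466077 rad.
sin φ₂ = sin φ₁ cos δ + cos φ₁ sin δ cos θ = (0.368189)(0.993444) + (0.929751)(0.114316)(0.104528) = 0.376886
φ₂ = asin(0.376886) = 0.386432 rad = 22.141°.
Then Δλ = atan2(0.105703, 0.854679) = 0.123050 rad, from sin θ sin δ cos φ₁ over cos δ − sin φ₁ sin φ₂.
Hence λ₂ = -91.761° + 7.050° = -84.711°.
The forward bearing on arrival equals the back-azimuth from the destination plus 180°.
Back-azimuth from P₂ (22.141°, -84.711°) to P₁ (21.604°, -91.761°), with Δλ' = λ₁ − λ₂ = -7.050°: atan2( sin Δλ' cos φ₁ , cos φ₂ sin φ₁ − sin φ₂ cos φ₁ cos Δλ' ) = 266.629°.
Final bearing = (266.629° + 180°) mod 360° = 86.629°.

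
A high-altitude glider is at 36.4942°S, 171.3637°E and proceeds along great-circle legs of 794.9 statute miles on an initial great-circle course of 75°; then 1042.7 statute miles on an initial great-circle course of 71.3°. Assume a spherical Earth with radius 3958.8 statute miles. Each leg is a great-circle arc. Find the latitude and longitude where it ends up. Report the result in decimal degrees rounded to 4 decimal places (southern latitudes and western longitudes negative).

Apply the spherical direct solution leg by leg, carrying full precision between legs.
Leg 1: from (-36.4942°, 171.3637°), δ = 794.9/3958.8 = 0.200793 rad, θ = 75° → φ = -32.7717°, λ = -175.3911°.
Leg 2: from (-32.7717°, -175.3911°), δ = 1042.7/3958.8 = 0.263388 rad, θ = 71.3° → φ = -26.9003°, λ = -159.3378°.

latitude -26.9003°, longitude -159.3378°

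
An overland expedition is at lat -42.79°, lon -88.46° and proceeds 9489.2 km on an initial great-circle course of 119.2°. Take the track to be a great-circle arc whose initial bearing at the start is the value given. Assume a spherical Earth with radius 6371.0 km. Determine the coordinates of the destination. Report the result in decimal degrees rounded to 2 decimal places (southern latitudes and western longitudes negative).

Central angle δ = d/R = 1.489437 rad.
With φ₁ = -42.79° = -0.746826 rad and θ = 119.2° = 2.080432 rad:
Destination latitude: φ₂ = arcsin( sin φ₁ cos δ + cos φ₁ sin δ cos θ ) = arcsin(-0.412039) = -24.33°.
Then Δλ = atan2(0.638473, -0.198633) = 1.872411 rad, from sin θ sin δ cos φ₁ over cos δ − sin φ₁ sin φ₂.
Hence λ₂ = -88.46° + 107.28° = 18.82°.

latitude -24.33°, longitude 18.82°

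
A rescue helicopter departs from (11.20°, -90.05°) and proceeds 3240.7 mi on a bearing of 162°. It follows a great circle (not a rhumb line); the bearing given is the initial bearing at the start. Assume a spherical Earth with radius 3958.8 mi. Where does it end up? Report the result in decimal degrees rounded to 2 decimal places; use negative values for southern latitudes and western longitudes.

δ = 3240.7/3958.8 = 0.818607 rad (46.9027°).
Converting: φ₁ = 0.195477 rad, θ = 2.827433 rad.
Destination latitude: φ₂ = arcsin( sin φ₁ cos δ + cos φ₁ sin δ cos θ ) = arcsin(-0.548522) = -33.27°.
For the longitude increment, Δλ = atan2( sin θ sin δ cos φ₁, cos δ − sin φ₁ sin φ₂ ) = atan2(0.221345, 0.789781) = 15.66°.
λ₂ = -90.05° + 15.66° = -74.39°.

latitude -33.27°, longitude -74.39°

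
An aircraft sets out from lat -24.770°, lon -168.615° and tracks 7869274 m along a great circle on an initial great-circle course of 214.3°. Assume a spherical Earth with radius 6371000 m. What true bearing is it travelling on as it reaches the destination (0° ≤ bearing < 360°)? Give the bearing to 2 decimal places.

Central angle δ = d/R = 1.235171 rad.
Converting: φ₁ = -0.432318 rad, θ = 3.740241 rad.
Applying the spherical law of cosines for sides, sin φ₂ = sin φ₁ cos δ + cos φ₁ sin δ cos θ = -0.846237, so φ₂ = -57.805°.
For the longitude increment, Δλ = atan2( sin θ sin δ cos φ₁, cos δ − sin φ₁ sin φ₂ ) = atan2(-0.483131, -0.025194) = -92.985°.
λ₂ = -168.615° + -92.985° = -261.600°, normalized to (−180°, 180°] → 98.400°.
The forward bearing on arrival equals the back-azimuth from the destination plus 180°.
Back-azimuth from P₂ (-57.80°, 98.40°) to P₁ (-24.77°, -168.62°), with Δλ' = λ₁ − λ₂ = -267.01°: atan2( sin Δλ' cos φ₁ , cos φ₂ sin φ₁ − sin φ₂ cos φ₁ cos Δλ' ) = 106.19°.
Final bearing = (106.19° + 180°) mod 360° = 286.19°.

final bearing 286.19°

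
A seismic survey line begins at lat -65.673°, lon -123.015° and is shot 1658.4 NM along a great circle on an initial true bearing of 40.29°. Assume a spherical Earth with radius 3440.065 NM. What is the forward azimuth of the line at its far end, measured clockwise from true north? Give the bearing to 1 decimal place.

Central angle δ = d/R = 0.482084 rad.
With φ₁ = -65.673° = -1.146210 rad and θ = 40.29° = 0.703193 rad:
Applying the spherical law of cosines for sides, sin φ₂ = sin φ₁ cos δ + cos φ₁ sin δ cos θ = -0.661677, so φ₂ = -41.428°.
For the longitude increment, Δλ = atan2( sin θ sin δ cos φ₁, cos δ − sin φ₁ sin φ₂ ) = atan2(0.123504, 0.283104) = 23.569°.
Hence λ₂ = -123.015° + 23.569° = -99.446°.
The forward bearing on arrival equals the back-azimuth from the destination plus 180°.
Back-azimuth from P₂ (-41.4°, -99.4°) to P₁ (-65.7°, -123.0°), with Δλ' = λ₁ − λ₂ = -23.6°: atan2( sin Δλ' cos φ₁ , cos φ₂ sin φ₁ − sin φ₂ cos φ₁ cos Δλ' ) = 200.8°.
Final bearing = (200.8° + 180°) mod 360° = 20.8°.

final bearing 20.8°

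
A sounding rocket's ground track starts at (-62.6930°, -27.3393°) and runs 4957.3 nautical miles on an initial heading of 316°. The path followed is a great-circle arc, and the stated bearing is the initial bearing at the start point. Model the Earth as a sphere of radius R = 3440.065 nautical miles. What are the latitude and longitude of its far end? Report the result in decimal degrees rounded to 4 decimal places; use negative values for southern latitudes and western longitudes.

latitude 12.2550°, longitude -72.1593°

Angular distance δ = d/R = 4957.3 / 3440.065 = 1.441048 rad.
Start latitude φ₁ = -1.094199 rad; initial bearing θ = 5.515240 rad.
sin φ₂ = sin φ₁ cos δ + cos φ₁ sin δ cos θ = (-0.888561)(0.129384) + (0.458758)(0.991595)(0.719340) = 0.212263
φ₂ = asin(0.212263) = 0.213890 rad = 12.2550°.
For the longitude increment, Δλ = atan2( sin θ sin δ cos φ₁, cos δ − sin φ₁ sin φ₂ ) = atan2(-0.316002, 0.317993) = -44.8200°.
Hence λ₂ = -27.3393° + -44.8200° = -72.1593°.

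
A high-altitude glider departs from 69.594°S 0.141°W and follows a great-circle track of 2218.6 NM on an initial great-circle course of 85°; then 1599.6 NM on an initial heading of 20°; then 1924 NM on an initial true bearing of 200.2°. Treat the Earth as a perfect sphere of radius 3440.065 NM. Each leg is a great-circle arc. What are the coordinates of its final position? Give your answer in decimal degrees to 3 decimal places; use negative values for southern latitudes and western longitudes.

latitude -50.651°, longitude 53.856°

Apply the spherical direct solution leg by leg, carrying full precision between legs.
Leg 1: from (-69.594°, -0.141°), δ = 2218.6/3440.065 = 0.644930 rad, θ = 85° → φ = -46.947°, λ = 61.168°.
Leg 2: from (-46.947°, 61.168°), δ = 1599.6/3440.065 = 0.464991 rad, θ = 20° → φ = -21.437°, λ = 70.652°.
Leg 3: from (-21.437°, 70.652°), δ = 1924/3440.065 = 0.559292 rad, θ = 200.2° → φ = -50.651°, λ = 53.856°.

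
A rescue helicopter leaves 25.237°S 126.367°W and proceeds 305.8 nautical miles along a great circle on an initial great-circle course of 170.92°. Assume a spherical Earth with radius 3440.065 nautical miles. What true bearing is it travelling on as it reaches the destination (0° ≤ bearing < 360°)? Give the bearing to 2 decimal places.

The arc subtends δ = 305.8/3440.065 = 0.088894 rad at the centre.
Start latitude φ₁ = -0.440469 rad; initial bearing θ = 2.983117 rad.
Destination latitude: φ₂ = arcsin( sin φ₁ cos δ + cos φ₁ sin δ cos θ ) = arcsin(-0.503977) = -30.263°.
Then Δλ = atan2(0.012673, 0.781174) = 0.016221 rad, from sin θ sin δ cos φ₁ over cos δ − sin φ₁ sin φ₂.
λ₂ = λ₁ + Δλ = -125.438°.
The forward bearing on arrival equals the back-azimuth from the destination plus 180°.
Back-azimuth from P₂ (-30.26°, -125.44°) to P₁ (-25.24°, -126.37°), with Δλ' = λ₁ − λ₂ = -0.93°: atan2( sin Δλ' cos φ₁ , cos φ₂ sin φ₁ − sin φ₂ cos φ₁ cos Δλ' ) = 350.49°.
Final bearing = (350.49° + 180°) mod 360° = 170.49°.

final bearing 170.49°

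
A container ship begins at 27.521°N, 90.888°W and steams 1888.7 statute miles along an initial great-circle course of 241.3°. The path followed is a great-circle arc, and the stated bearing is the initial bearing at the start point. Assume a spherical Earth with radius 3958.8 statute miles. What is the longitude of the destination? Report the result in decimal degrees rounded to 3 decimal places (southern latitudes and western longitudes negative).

longitude -115.245°

Angular distance δ = d/R = 1888.7 / 3958.8 = 0.477089 rad.
Converting: φ₁ = 0.480332 rad, θ = 4.211479 rad.
sin φ₂ = sin φ₁ cos δ + cos φ₁ sin δ cos θ = (0.462074)(0.888335) + (0.886842)(0.459195)(-0.480223) = 0.214913
φ₂ = asin(0.214913) = 0.216603 rad = 12.410°.
Then Δλ = atan2(-0.357203, 0.789030) = -0.425107 rad, from sin θ sin δ cos φ₁ over cos δ − sin φ₁ sin φ₂.
λ₂ = -90.888° + -24.357° = -115.245°.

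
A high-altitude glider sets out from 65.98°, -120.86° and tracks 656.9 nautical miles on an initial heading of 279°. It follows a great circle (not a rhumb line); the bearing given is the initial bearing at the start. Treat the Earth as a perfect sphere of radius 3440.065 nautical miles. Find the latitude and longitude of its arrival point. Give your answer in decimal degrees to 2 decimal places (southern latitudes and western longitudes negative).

Angular distance δ = d/R = 656.9 / 3440.065 = 0.190956 rad.
Converting: φ₁ = 1.151568 rad, θ = 4.869469 rad.
Destination latitude: φ₂ = arcsin( sin φ₁ cos δ + cos φ₁ sin δ cos θ ) = arcsin(0.908887) = 65.35°.
Then Δλ = atan2(-0.076307, 0.151643) = -0.466204 rad, from sin θ sin δ cos φ₁ over cos δ − sin φ₁ sin φ₂.
λ₂ = -120.86° + -26.71° = -147.57°.

latitude 65.35°, longitude -147.57°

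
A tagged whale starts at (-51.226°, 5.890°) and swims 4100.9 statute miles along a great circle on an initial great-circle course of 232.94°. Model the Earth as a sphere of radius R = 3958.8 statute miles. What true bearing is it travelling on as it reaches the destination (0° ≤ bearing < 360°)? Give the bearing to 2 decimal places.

final bearing 313.75°

Central angle δ = d/R = 1.035895 rad.
Start latitude φ₁ = -0.894062 rad; initial bearing θ = 4.065570 rad.
Destination latitude: φ₂ = arcsin( sin φ₁ cos δ + cos φ₁ sin δ cos θ ) = arcsin(-0.722111) = -46.229°.
Then Δλ = atan2(-0.429945, -0.053217) = -1.693946 rad, from sin θ sin δ cos φ₁ over cos δ − sin φ₁ sin φ₂.
Hence λ₂ = 5.890° + -97.056° = -91.166°.
The forward bearing on arrival equals the back-azimuth from the destination plus 180°.
Back-azimuth from P₂ (-46.23°, -91.17°) to P₁ (-51.23°, 5.89°), with Δλ' = λ₁ − λ₂ = 97.06°: atan2( sin Δλ' cos φ₁ , cos φ₂ sin φ₁ − sin φ₂ cos φ₁ cos Δλ' ) = 133.75°.
Final bearing = (133.75° + 180°) mod 360° = 313.75°.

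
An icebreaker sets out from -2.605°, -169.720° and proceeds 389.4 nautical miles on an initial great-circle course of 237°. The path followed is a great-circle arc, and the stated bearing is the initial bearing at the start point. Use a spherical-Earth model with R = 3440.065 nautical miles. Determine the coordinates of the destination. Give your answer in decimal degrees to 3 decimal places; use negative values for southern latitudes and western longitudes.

The arc subtends δ = 389.4/3440.065 = 0.113196 rad at the centre.
Converting: φ₁ = -0.045466 rad, θ = 4.136430 rad.
Destination latitude: φ₂ = arcsin( sin φ₁ cos δ + cos φ₁ sin δ cos θ ) = arcsin(-0.106615) = -6.120°.
Then Δλ = atan2(-0.094633, 0.988755) = -0.095419 rad, from sin θ sin δ cos φ₁ over cos δ − sin φ₁ sin φ₂.
Hence λ₂ = -169.720° + -5.467° = -175.187°.

latitude -6.120°, longitude -175.187°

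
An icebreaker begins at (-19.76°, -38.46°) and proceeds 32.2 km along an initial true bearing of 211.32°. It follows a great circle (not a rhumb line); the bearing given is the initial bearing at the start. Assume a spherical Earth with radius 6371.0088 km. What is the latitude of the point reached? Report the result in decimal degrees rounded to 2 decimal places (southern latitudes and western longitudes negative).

latitude -20.01°

Angular distance δ = d/R = 32.2 / 6371.0088 = 0.005054 rad.
Start latitude φ₁ = -0.344877 rad; initial bearing θ = 3.688230 rad.
Destination latitude: φ₂ = arcsin( sin φ₁ cos δ + cos φ₁ sin δ cos θ ) = arcsin(-0.342140) = -20.01°.
Δλ = atan2( sin θ sin δ cos φ₁ , cos δ − sin φ₁ sin φ₂ ) = atan2(-0.002473, 0.884316) = -0.002796 rad = -0.16°.
Hence λ₂ = -38.46° + -0.16° = -38.62°.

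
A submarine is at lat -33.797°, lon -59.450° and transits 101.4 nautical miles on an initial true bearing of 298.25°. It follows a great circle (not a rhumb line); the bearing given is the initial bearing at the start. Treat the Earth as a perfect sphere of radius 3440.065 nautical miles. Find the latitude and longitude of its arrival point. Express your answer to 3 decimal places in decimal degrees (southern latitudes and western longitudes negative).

The arc subtends δ = 101.4/3440.065 = 0.029476 rad at the centre.
With φ₁ = -33.797° = -0.589869 rad and θ = 298.25° = 5.205444 rad:
Applying the spherical law of cosines for sides, sin φ₂ = sin φ₁ cos δ + cos φ₁ sin δ cos θ = -0.544418, so φ₂ = -32.985°.
Δλ = atan2( sin θ sin δ cos φ₁ , cos δ − sin φ₁ sin φ₂ ) = atan2(-0.021574, 0.696732) = -0.030955 rad = -1.774°.
λ₂ = λ₁ + Δλ = -61.224°.

latitude -32.985°, longitude -61.224°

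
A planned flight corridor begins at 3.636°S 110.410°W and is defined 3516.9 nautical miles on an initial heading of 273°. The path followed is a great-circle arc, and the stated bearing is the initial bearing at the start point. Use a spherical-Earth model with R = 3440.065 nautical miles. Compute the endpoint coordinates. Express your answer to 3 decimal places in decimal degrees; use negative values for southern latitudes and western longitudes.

latitude 0.659°, longitude -168.863°

Central angle δ = d/R = 1.022335 rad.
Converting: φ₁ = -0.063460 rad, θ = 4.764749 rad.
Applying the spherical law of cosines for sides, sin φ₂ = sin φ₁ cos δ + cos φ₁ sin δ cos θ = 0.011506, so φ₂ = 0.659°.
Δλ = atan2( sin θ sin δ cos φ₁ , cos δ − sin φ₁ sin φ₂ ) = atan2(-0.850443, 0.522104) = -1.020204 rad = -58.453°.
λ₂ = λ₁ + Δλ = -168.863°.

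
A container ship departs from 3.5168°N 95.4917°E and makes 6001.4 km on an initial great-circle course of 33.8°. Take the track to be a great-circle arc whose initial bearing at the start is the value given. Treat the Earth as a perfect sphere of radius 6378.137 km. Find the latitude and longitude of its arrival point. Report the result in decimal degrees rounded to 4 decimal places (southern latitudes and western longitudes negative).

latitude 44.9422°, longitude 134.9202°

Angular distance δ = d/R = 6001.4 / 6378.137 = 0.940933 rad.
Start latitude φ₁ = 0.061380 rad; initial bearing θ = 0.589921 rad.
Applying the spherical law of cosines for sides, sin φ₂ = sin φ₁ cos δ + cos φ₁ sin δ cos θ = 0.706393, so φ₂ = 44.9422°.
Then Δλ = atan2(0.448700, 0.545703) = 0.688157 rad, from sin θ sin δ cos φ₁ over cos δ − sin φ₁ sin φ₂.
λ₂ = 95.4917° + 39.4285° = 134.9202°.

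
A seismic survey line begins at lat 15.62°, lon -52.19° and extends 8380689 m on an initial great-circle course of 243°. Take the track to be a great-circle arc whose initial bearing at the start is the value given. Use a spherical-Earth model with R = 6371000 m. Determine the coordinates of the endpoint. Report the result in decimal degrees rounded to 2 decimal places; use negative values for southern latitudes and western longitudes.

δ = 8380689/6371000 = 1.315443 rad (75.3693°).
Start latitude φ₁ = 0.272620 rad; initial bearing θ = 4.241150 rad.
Applying the spherical law of cosines for sides, sin φ₂ = sin φ₁ cos δ + cos φ₁ sin δ cos θ = -0.355036, so φ₂ = -20.80°.
Then Δλ = atan2(-0.830276, 0.348183) = -1.173714 rad, from sin θ sin δ cos φ₁ over cos δ − sin φ₁ sin φ₂.
Hence λ₂ = -52.19° + -67.25° = -119.44°.

latitude -20.80°, longitude -119.44°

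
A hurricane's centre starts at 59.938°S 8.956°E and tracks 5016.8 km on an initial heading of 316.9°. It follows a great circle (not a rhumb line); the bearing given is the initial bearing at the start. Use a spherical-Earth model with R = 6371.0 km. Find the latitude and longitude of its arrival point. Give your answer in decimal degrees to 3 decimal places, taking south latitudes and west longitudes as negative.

latitude -20.584°, longitude -22.185°

Angular distance δ = d/R = 5016.8 / 6371 = 0.787443 rad.
Start latitude φ₁ = -1.046115 rad; initial bearing θ = 5.530948 rad.
Applying the spherical law of cosines for sides, sin φ₂ = sin φ₁ cos δ + cos φ₁ sin δ cos θ = -0.351573, so φ₂ = -20.584°.
Δλ = atan2( sin θ sin δ cos φ₁ , cos δ − sin φ₁ sin φ₂ ) = atan2(-0.242521, 0.401378) = -0.543517 rad = -31.141°.
λ₂ = λ₁ + Δλ = -22.185°.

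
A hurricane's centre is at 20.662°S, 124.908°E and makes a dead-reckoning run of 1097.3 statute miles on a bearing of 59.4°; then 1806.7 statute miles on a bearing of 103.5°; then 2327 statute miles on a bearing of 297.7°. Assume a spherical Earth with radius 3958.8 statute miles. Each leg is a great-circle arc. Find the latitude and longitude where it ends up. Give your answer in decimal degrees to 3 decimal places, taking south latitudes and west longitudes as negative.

latitude 0.398°, longitude 136.024°

Apply the spherical direct solution leg by leg, carrying full precision between legs.
Leg 1: from (-20.662°, 124.908°), δ = 1097.3/3958.8 = 0.277180 rad, θ = 59.4° → φ = -12.067°, λ = 138.845°.
Leg 2: from (-12.067°, 138.845°), δ = 1806.7/3958.8 = 0.456376 rad, θ = 103.5° → φ = -16.754°, λ = 165.430°.
Leg 3: from (-16.754°, 165.430°), δ = 2327/3958.8 = 0.587804 rad, θ = 297.7° → φ = 0.398°, λ = 136.024°.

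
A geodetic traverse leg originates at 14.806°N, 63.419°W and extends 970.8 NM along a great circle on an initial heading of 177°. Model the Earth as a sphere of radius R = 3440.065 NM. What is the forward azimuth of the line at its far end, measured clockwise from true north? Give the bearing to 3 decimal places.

final bearing 177.099°

Central angle δ = d/R = 0.282204 rad.
With φ₁ = 14.806° = 0.258413 rad and θ = 177° = 3.089233 rad:
sin φ₂ = sin φ₁ cos δ + cos φ₁ sin δ cos θ = (0.255547)(0.960444) + (0.966797)(0.278473)(-0.998630) = -0.023419
φ₂ = asin(-0.023419) = -0.023421 rad = -1.342°.
Δλ = atan2( sin θ sin δ cos φ₁ , cos δ − sin φ₁ sin φ₂ ) = atan2(0.014090, 0.966429) = 0.014579 rad = 0.835°.
Hence λ₂ = -63.419° + 0.835° = -62.584°.
The forward bearing on arrival equals the back-azimuth from the destination plus 180°.
Back-azimuth from P₂ (-1.342°, -62.584°) to P₁ (14.806°, -63.419°), with Δλ' = λ₁ − λ₂ = -0.835°: atan2( sin Δλ' cos φ₁ , cos φ₂ sin φ₁ − sin φ₂ cos φ₁ cos Δλ' ) = 357.099°.
Final bearing = (357.099° + 180°) mod 360° = 177.099°.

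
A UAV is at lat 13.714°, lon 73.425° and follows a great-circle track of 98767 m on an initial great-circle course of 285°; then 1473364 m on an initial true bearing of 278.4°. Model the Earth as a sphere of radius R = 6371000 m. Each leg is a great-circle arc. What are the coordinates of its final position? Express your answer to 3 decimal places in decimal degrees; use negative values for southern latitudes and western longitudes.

Apply the spherical direct solution leg by leg, carrying full precision between legs.
Leg 1: from (13.714°, 73.425°), δ = 98767/6371000 = 0.015503 rad, θ = 285° → φ = 13.942°, λ = 72.541°.
Leg 2: from (13.942°, 72.541°), δ = 1473364/6371000 = 0.231261 rad, θ = 278.4° → φ = 15.487°, λ = 58.932°.

latitude 15.487°, longitude 58.932°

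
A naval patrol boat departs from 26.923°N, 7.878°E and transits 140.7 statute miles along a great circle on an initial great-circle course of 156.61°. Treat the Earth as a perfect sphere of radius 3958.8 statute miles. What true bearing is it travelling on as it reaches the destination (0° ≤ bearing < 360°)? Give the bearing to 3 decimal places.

final bearing 157.001°

δ = 140.7/3958.8 = 0.035541 rad (2.0364°).
With φ₁ = 26.923° = 0.469895 rad and θ = 156.61° = 2.733360 rad:
Destination latitude: φ₂ = arcsin( sin φ₁ cos δ + cos φ₁ sin δ cos θ ) = arcsin(0.423428) = 25.051°.
Then Δλ = atan2(0.012577, 0.807643) = 0.015572 rad, from sin θ sin δ cos φ₁ over cos δ − sin φ₁ sin φ₂.
λ₂ = λ₁ + Δλ = 8.770°.
The forward bearing on arrival equals the back-azimuth from the destination plus 180°.
Back-azimuth from P₂ (25.051°, 8.770°) to P₁ (26.923°, 7.878°), with Δλ' = λ₁ − λ₂ = -0.892°: atan2( sin Δλ' cos φ₁ , cos φ₂ sin φ₁ − sin φ₂ cos φ₁ cos Δλ' ) = 337.001°.
Final bearing = (337.001° + 180°) mod 360° = 157.001°.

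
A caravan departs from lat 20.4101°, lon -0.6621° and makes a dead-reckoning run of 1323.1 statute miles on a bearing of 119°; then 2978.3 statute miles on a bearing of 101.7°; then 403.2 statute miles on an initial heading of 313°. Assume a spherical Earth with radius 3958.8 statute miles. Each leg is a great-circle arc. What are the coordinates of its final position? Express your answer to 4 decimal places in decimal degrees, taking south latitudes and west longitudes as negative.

Apply the spherical direct solution leg by leg, carrying full precision between legs.
Leg 1: from (20.4101°, -0.6621°), δ = 1323.1/3958.8 = 0.334217 rad, θ = 119° → φ = 10.3926°, λ = 16.2969°.
Leg 2: from (10.3926°, 16.2969°), δ = 2978.3/3958.8 = 0.752324 rad, θ = 101.7° → φ = -0.2632°, λ = 58.2981°.
Leg 3: from (-0.2632°, 58.2981°), δ = 403.2/3958.8 = 0.101849 rad, θ = 313° → φ = 3.7137°, λ = 54.0247°.

latitude 3.7137°, longitude 54.0247°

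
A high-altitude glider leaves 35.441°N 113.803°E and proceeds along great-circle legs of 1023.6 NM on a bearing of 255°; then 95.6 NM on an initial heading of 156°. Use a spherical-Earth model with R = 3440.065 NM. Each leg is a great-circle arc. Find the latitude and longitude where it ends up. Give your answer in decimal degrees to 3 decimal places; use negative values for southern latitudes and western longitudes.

Apply the spherical direct solution leg by leg, carrying full precision between legs.
Leg 1: from (35.441°, 113.803°), δ = 1023.6/3440.065 = 0.297553 rad, θ = 255° → φ = 29.509°, λ = 94.813°.
Leg 2: from (29.509°, 94.813°), δ = 95.6/3440.065 = 0.027790 rad, θ = 156° → φ = 28.053°, λ = 95.547°.

latitude 28.053°, longitude 95.547°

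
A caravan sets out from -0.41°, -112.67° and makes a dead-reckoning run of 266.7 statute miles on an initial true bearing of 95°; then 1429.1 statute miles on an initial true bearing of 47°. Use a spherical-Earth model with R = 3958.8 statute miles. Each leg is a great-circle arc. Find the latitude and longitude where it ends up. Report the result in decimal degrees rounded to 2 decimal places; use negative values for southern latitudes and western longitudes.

Apply the spherical direct solution leg by leg, carrying full precision between legs.
Leg 1: from (-0.41°, -112.67°), δ = 266.7/3958.8 = 0.067369 rad, θ = 95° → φ = -0.75°, λ = -108.82°.
Leg 2: from (-0.75°, -108.82°), δ = 1429.1/3958.8 = 0.360993 rad, θ = 47° → φ = 13.22°, λ = -93.44°.

latitude 13.22°, longitude -93.44°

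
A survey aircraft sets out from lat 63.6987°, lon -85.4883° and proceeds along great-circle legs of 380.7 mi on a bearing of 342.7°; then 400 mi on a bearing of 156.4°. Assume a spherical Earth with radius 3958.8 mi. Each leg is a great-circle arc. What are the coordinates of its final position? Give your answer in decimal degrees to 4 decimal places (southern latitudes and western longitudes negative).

Apply the spherical direct solution leg by leg, carrying full precision between legs.
Leg 1: from (63.6987°, -85.4883°), δ = 380.7/3958.8 = 0.096166 rad, θ = 342.7° → φ = 68.9001°, λ = -90.0375°.
Leg 2: from (68.9001°, -90.0375°), δ = 400/3958.8 = 0.101041 rad, θ = 156.4° → φ = 63.4982°, λ = -84.8452°.

latitude 63.4982°, longitude -84.8452°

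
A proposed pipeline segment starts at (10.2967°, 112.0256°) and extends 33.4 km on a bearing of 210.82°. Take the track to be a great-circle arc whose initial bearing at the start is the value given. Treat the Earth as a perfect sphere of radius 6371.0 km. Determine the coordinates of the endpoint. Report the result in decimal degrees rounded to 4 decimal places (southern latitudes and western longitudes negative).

δ = 33.4/6371 = 0.005243 rad (0.3004°).
Converting: φ₁ = 0.179711 rad, θ = 3.679503 rad.
Applying the spherical law of cosines for sides, sin φ₂ = sin φ₁ cos δ + cos φ₁ sin δ cos θ = 0.174313, so φ₂ = 10.0387°.
Δλ = atan2( sin θ sin δ cos φ₁ , cos δ − sin φ₁ sin φ₂ ) = atan2(-0.002643, 0.968829) = -0.002728 rad = -0.1563°.
λ₂ = λ₁ + Δλ = 111.8693°.

latitude 10.0387°, longitude 111.8693°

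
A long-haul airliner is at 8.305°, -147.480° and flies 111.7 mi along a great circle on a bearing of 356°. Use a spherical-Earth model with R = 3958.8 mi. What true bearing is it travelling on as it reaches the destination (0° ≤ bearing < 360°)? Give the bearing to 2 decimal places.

final bearing 355.98°

The arc subtends δ = 111.7/3958.8 = 0.028216 rad at the centre.
Converting: φ₁ = 0.144950 rad, θ = 6.213372 rad.
Destination latitude: φ₂ = arcsin( sin φ₁ cos δ + cos φ₁ sin δ cos θ ) = arcsin(0.172233) = 9.918°.
For the longitude increment, Δλ = atan2( sin θ sin δ cos φ₁, cos δ − sin φ₁ sin φ₂ ) = atan2(-0.001947, 0.974724) = -0.114°.
λ₂ = -147.480° + -0.114° = -147.594°.
The forward bearing on arrival equals the back-azimuth from the destination plus 180°.
Back-azimuth from P₂ (9.92°, -147.59°) to P₁ (8.30°, -147.48°), with Δλ' = λ₁ − λ₂ = 0.11°: atan2( sin Δλ' cos φ₁ , cos φ₂ sin φ₁ − sin φ₂ cos φ₁ cos Δλ' ) = 175.98°.
Final bearing = (175.98° + 180°) mod 360° = 355.98°.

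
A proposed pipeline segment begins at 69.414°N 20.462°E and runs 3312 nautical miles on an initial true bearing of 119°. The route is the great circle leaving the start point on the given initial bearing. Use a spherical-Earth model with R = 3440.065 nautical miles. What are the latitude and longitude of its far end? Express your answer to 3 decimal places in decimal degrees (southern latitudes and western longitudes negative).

latitude 23.257°, longitude 71.847°

Central angle δ = d/R = 0.962773 rad.
Start latitude φ₁ = 1.211503 rad; initial bearing θ = 2.076942 rad.
Applying the spherical law of cosines for sides, sin φ₂ = sin φ₁ cos δ + cos φ₁ sin δ cos θ = 0.394856, so φ₂ = 23.257°.
For the longitude increment, Δλ = atan2( sin θ sin δ cos φ₁, cos δ − sin φ₁ sin φ₂ ) = atan2(0.252412, 0.201604) = 51.385°.
λ₂ = 20.462° + 51.385° = 71.847°.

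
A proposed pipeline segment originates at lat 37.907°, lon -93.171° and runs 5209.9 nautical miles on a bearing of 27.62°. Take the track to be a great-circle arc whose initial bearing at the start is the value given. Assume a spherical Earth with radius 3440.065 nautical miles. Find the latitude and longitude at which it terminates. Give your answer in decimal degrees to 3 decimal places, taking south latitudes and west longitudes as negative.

Angular distance δ = d/R = 5209.9 / 3440.065 = 1.514477 rad.
Start latitude φ₁ = 0.661602 rad; initial bearing θ = 0.482060 rad.
sin φ₂ = sin φ₁ cos δ + cos φ₁ sin δ cos θ = (0.614382)(0.056289) + (0.789009)(0.998414)(0.886042) = 0.732570
φ₂ = asin(0.732570) = 0.822089 rad = 47.102°.
Δλ = atan2( sin θ sin δ cos φ₁ , cos δ − sin φ₁ sin φ₂ ) = atan2(0.365209, -0.393788) = 2.393831 rad = 137.156°.
λ₂ = -93.171° + 137.156° = 43.985°.

latitude 47.102°, longitude 43.985°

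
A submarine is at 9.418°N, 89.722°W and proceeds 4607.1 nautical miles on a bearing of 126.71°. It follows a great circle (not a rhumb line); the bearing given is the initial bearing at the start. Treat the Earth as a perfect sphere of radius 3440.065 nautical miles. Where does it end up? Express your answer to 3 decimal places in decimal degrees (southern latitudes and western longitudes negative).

Angular distance δ = d/R = 4607.1 / 3440.065 = 1.339248 rad.
With φ₁ = 9.418° = 0.164375 rad and θ = 126.71° = 2.211507 rad:
sin φ₂ = sin φ₁ cos δ + cos φ₁ sin δ cos θ = (0.163636)(0.229485) + (0.986521)(0.973312)(-0.597765) = -0.536418
φ₂ = asin(-0.536418) = -0.566187 rad = -32.440°.
For the longitude increment, Δλ = atan2( sin θ sin δ cos φ₁, cos δ − sin φ₁ sin φ₂ ) = atan2(0.769759, 0.317262) = 67.601°.
Hence λ₂ = -89.722° + 67.601° = -22.121°.

latitude -32.440°, longitude -22.121°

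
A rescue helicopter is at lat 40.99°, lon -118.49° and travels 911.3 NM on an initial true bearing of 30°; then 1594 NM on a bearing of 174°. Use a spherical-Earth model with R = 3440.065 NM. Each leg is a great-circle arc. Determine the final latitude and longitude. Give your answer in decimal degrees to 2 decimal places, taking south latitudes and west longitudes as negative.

Apply the spherical direct solution leg by leg, carrying full precision between legs.
Leg 1: from (40.99°, -118.49°), δ = 911.3/3440.065 = 0.264908 rad, θ = 30° → φ = 53.53°, λ = -105.77°.
Leg 2: from (53.53°, -105.77°), δ = 1594/3440.065 = 0.463363 rad, θ = 174° → φ = 27.08°, λ = -102.76°.

latitude 27.08°, longitude -102.76°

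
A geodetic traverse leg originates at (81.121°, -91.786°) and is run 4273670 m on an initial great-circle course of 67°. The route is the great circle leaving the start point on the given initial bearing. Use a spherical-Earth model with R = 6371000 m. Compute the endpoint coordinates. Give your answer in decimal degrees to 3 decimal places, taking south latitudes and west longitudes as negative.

latitude 54.235°, longitude 9.969°

δ = 4273670/6371000 = 0.670801 rad (38.4340°).
Start latitude φ₁ = 1.415829 rad; initial bearing θ = 1.169371 rad.
Destination latitude: φ₂ = arcsin( sin φ₁ cos δ + cos φ₁ sin δ cos θ ) = arcsin(0.811426) = 54.235°.
Δλ = atan2( sin θ sin δ cos φ₁ , cos δ − sin φ₁ sin φ₂ ) = atan2(0.088318, -0.018378) = 1.775958 rad = 101.755°.
Hence λ₂ = -91.786° + 101.755° = 9.969°.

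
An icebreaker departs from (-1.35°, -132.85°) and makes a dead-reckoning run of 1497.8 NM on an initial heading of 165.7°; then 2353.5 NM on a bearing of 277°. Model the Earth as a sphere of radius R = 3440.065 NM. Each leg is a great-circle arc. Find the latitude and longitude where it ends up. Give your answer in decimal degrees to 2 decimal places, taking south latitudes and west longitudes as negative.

latitude -15.29°, longitude -166.79°

Apply the spherical direct solution leg by leg, carrying full precision between legs.
Leg 1: from (-1.35°, -132.85°), δ = 1497.8/3440.065 = 0.435399 rad, θ = 165.7° → φ = -25.46°, λ = -126.22°.
Leg 2: from (-25.46°, -126.22°), δ = 2353.5/3440.065 = 0.684144 rad, θ = 277° → φ = -15.29°, λ = -166.79°.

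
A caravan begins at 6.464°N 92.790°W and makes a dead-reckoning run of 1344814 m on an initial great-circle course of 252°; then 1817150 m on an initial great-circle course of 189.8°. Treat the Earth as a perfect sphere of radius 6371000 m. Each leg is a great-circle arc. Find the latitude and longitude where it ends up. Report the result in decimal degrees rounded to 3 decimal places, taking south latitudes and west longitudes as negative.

Apply the spherical direct solution leg by leg, carrying full precision between legs.
Leg 1: from (6.464°, -92.790°), δ = 1344814/6371000 = 0.211084 rad, θ = 252° → φ = 2.622°, λ = -104.296°.
Leg 2: from (2.622°, -104.296°), δ = 1817150/6371000 = 0.285222 rad, θ = 189.8° → φ = -13.478°, λ = -107.119°.

latitude -13.478°, longitude -107.119°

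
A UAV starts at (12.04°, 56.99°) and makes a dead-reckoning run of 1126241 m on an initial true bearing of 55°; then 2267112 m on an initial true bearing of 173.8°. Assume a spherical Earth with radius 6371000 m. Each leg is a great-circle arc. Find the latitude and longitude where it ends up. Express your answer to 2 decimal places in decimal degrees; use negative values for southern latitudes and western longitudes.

Apply the spherical direct solution leg by leg, carrying full precision between legs.
Leg 1: from (12.04°, 56.99°), δ = 1126241/6371000 = 0.176776 rad, θ = 55° → φ = 17.70°, λ = 65.69°.
Leg 2: from (17.70°, 65.69°), δ = 2267112/6371000 = 0.355849 rad, θ = 173.8° → φ = -2.58°, λ = 67.85°.

latitude -2.58°, longitude 67.85°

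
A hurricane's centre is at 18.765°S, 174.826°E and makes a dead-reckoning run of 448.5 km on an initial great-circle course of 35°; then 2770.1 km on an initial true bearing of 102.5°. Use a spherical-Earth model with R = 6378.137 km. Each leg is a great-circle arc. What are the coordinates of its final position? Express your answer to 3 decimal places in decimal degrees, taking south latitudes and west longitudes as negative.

Apply the spherical direct solution leg by leg, carrying full precision between legs.
Leg 1: from (-18.765°, 174.826°), δ = 448.5/6378.137 = 0.070318 rad, θ = 35° → φ = -15.450°, λ = 177.222°.
Leg 2: from (-15.450°, 177.222°), δ = 2770.1/6378.137 = 0.434312 rad, θ = 102.5° → φ = -19.235°, λ = -156.986°.

latitude -19.235°, longitude -156.986°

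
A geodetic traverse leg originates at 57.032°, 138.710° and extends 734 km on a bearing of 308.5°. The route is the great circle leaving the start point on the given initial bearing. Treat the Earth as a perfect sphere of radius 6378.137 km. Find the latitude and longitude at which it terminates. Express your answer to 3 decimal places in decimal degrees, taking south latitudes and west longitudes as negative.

Central angle δ = d/R = 0.115081 rad.
Start latitude φ₁ = 0.995396 rad; initial bearing θ = 5.384341 rad.
Destination latitude: φ₂ = arcsin( sin φ₁ cos δ + cos φ₁ sin δ cos θ ) = arcsin(0.872323) = 60.730°.
Then Δλ = atan2(-0.048902, 0.261528) = -0.184849 rad, from sin θ sin δ cos φ₁ over cos δ − sin φ₁ sin φ₂.
Hence λ₂ = 138.710° + -10.591° = 128.119°.

latitude 60.730°, longitude 128.119°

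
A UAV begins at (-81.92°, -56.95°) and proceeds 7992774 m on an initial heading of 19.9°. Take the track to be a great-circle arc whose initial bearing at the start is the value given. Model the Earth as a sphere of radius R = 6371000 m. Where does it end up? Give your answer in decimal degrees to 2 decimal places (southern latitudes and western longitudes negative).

Central angle δ = d/R = 1.254556 rad.
Converting: φ₁ = -1.429774 rad, θ = 0.347321 rad.
Destination latitude: φ₂ = arcsin( sin φ₁ cos δ + cos φ₁ sin δ cos θ ) = arcsin(-0.182300) = -10.50°.
Then Δλ = atan2(0.045470, 0.130506) = 0.335259 rad, from sin θ sin δ cos φ₁ over cos δ − sin φ₁ sin φ₂.
Hence λ₂ = -56.95° + 19.21° = -37.74°.

latitude -10.50°, longitude -37.74°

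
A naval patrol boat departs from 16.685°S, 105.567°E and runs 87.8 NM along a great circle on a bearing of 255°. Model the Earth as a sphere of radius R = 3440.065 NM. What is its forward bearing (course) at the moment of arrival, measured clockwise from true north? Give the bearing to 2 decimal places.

δ = 87.8/3440.065 = 0.025523 rad (1.4623°).
Start latitude φ₁ = -0.291208 rad; initial bearing θ = 4.450590 rad.
sin φ₂ = sin φ₁ cos δ + cos φ₁ sin δ cos θ = (-0.287110)(0.999674) + (0.957898)(0.025520)(-0.258819) = -0.293343
φ₂ = asin(-0.293343) = -0.297722 rad = -17.058°.
Then Δλ = atan2(-0.023613, 0.915453) = -0.025788 rad, from sin θ sin δ cos φ₁ over cos δ − sin φ₁ sin φ₂.
Hence λ₂ = 105.567° + -1.478° = 104.089°.
The forward bearing on arrival equals the back-azimuth from the destination plus 180°.
Back-azimuth from P₂ (-17.06°, 104.09°) to P₁ (-16.68°, 105.57°), with Δλ' = λ₁ − λ₂ = 1.48°: atan2( sin Δλ' cos φ₁ , cos φ₂ sin φ₁ − sin φ₂ cos φ₁ cos Δλ' ) = 75.43°.
Final bearing = (75.43° + 180°) mod 360° = 255.43°.

final bearing 255.43°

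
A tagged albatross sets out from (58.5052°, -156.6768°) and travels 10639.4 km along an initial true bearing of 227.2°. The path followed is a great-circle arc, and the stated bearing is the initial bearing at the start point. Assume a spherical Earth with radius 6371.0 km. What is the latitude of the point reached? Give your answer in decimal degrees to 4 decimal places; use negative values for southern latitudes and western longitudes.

The arc subtends δ = 10639.4/6371 = 1.669973 rad at the centre.
Start latitude φ₁ = 1.021108 rad; initial bearing θ = 3.965388 rad.
Applying the spherical law of cosines for sides, sin φ₂ = sin φ₁ cos δ + cos φ₁ sin δ cos θ = -0.437639, so φ₂ = -25.9533°.
Δλ = atan2( sin θ sin δ cos φ₁ , cos δ − sin φ₁ sin φ₂ ) = atan2(-0.381432, 0.274155) = -0.947597 rad = -54.2933°.
λ₂ = -156.6768° + -54.2933° = -210.9701°, normalized to (−180°, 180°] → 149.0299°.

latitude -25.9533°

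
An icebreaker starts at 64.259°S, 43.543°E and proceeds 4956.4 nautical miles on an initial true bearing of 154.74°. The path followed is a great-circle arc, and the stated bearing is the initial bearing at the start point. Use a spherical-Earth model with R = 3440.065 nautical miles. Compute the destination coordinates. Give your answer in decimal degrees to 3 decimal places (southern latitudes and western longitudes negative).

The arc subtends δ = 4956.4/3440.065 = 1.440787 rad at the centre.
Start latitude φ₁ = -1.121531 rad; initial bearing θ = 2.700722 rad.
sin φ₂ = sin φ₁ cos δ + cos φ₁ sin δ cos θ = (-0.900766)(0.129644) + (0.434304)(0.991561)(-0.904381) = -0.506240
φ₂ = asin(-0.506240) = -0.530819 rad = -30.414°.
Δλ = atan2( sin θ sin δ cos φ₁ , cos δ − sin φ₁ sin φ₂ ) = atan2(0.183765, -0.326360) = 2.628767 rad = 150.617°.
λ₂ = 43.543° + 150.617° = 194.160°, normalized to (−180°, 180°] → -165.840°.

latitude -30.414°, longitude -165.840°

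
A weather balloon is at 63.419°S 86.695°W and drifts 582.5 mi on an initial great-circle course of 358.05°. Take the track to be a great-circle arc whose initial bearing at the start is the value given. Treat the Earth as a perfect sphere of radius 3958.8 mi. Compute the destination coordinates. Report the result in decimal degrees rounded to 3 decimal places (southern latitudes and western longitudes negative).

The arc subtends δ = 582.5/3958.8 = 0.147141 rad at the centre.
With φ₁ = -63.419° = -1.106870 rad and θ = 358.05° = 6.249151 rad:
Applying the spherical law of cosines for sides, sin φ₂ = sin φ₁ cos δ + cos φ₁ sin δ cos θ = -0.819075, so φ₂ = -54.992°.
Then Δλ = atan2(-0.002232, 0.256694) = -0.008696 rad, from sin θ sin δ cos φ₁ over cos δ − sin φ₁ sin φ₂.
λ₂ = λ₁ + Δλ = -87.193°.

latitude -54.992°, longitude -87.193°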